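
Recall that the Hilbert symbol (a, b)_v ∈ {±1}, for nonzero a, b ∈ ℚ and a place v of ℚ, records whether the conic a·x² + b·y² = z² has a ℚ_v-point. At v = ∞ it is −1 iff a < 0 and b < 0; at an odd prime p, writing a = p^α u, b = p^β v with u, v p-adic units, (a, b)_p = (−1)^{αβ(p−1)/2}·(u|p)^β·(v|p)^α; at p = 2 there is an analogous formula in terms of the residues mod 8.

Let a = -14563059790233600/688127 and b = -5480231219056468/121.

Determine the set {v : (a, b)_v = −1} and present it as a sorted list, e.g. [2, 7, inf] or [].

[2, 41, 43, inf]

Mod squares: a ≡ -59737, b ≡ -17980837. Check v ∈ {∞, 2, 3, 5, 7, 11, 29, 31, 41, 43, 47}.
v=2: v_2(a)=14, v_2(b)=2; units ≡ 7, 3 (mod 8); ε·ε+αω+βω = 1·1+14·1+2·0 ≡ 1  ⇒  (a,b)_2 = -1.
v=29: a=29^0·(≡26), b=29^2·(≡16) mod 29; (26|29)=-1, (16|29)=+1; (−1)^{0·2·14}·(-1)^2·(+1)^0 = +1.
v=31: a=31^1·(≡30), b=31^1·(≡28) mod 31; (30|31)=-1, (28|31)=+1; (−1)^{1·1·15}·(-1)^1·(+1)^1 = +1.
v=∞: -59737 < 0 and -17980837 < 0  ⇒  (a,b)_∞ = -1.
v=47: a=47^-1·(≡45), b=47^1·(≡6) mod 47; (45|47)=-1, (6|47)=+1; (−1)^{-1·1·23}·(-1)^1·(+1)^-1 = +1.
v=11: a=11^-4·(≡1), b=11^-2·(≡5) mod 11; (1|11)=+1, (5|11)=+1; (−1)^{-4·-2·5}·(+1)^-2·(+1)^-4 = +1.
v=5: a=5^2·(≡3), b=5^0·(≡2) mod 5; (3|5)=-1, (2|5)=-1; (−1)^{2·0·2}·(-1)^0·(-1)^2 = +1.
v=7: a=7^0·(≡2), b=7^3·(≡2) mod 7; (2|7)=+1, (2|7)=+1; (−1)^{0·3·3}·(+1)^3·(+1)^0 = +1.
v=41: a=41^3·(≡27), b=41^1·(≡16) mod 41; (27|41)=-1, (16|41)=+1; (−1)^{3·1·20}·(-1)^1·(+1)^3 = -1.
v=3: a=3^2·(≡2), b=3^0·(≡2) mod 3; (2|3)=-1, (2|3)=-1; (−1)^{2·0·1}·(-1)^0·(-1)^2 = +1.
v=43: a=43^2·(≡7), b=43^3·(≡9) mod 43; (7|43)=-1, (9|43)=+1; (−1)^{2·3·21}·(-1)^3·(+1)^2 = -1.
|Ram(-59737, -17980837)| = 4, even; anisotropic at {2, 41, 43, ∞}.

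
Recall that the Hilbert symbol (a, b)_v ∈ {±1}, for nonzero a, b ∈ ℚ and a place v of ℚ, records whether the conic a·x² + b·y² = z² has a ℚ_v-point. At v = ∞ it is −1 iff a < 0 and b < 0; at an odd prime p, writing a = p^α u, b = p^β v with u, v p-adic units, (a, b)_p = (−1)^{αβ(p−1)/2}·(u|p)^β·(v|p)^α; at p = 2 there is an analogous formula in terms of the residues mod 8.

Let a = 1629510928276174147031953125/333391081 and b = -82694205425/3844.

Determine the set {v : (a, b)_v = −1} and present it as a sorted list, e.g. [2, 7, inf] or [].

Mod squares: a ≡ 23205, b ≡ -17. Check v ∈ {∞, 2, 3, 5, 7, 11, 13, 17, 19, 29, 31, 37}.
v=37: a=37^4·(≡18), b=37^2·(≡17) mod 37; (18|37)=-1, (17|37)=-1; (−1)^{4·2·18}·(-1)^2·(-1)^4 = +1.
v=13: a=13^5·(≡3), b=13^2·(≡3) mod 13; (3|13)=+1, (3|13)=+1; (−1)^{5·2·6}·(+1)^2·(+1)^5 = +1.
v=3: a=3^1·(≡1), b=3^0·(≡1) mod 3; (1|3)=+1, (1|3)=+1; (−1)^{1·0·1}·(+1)^0·(+1)^1 = +1.
v=7: a=7^5·(≡2), b=7^0·(≡1) mod 7; (2|7)=+1, (1|7)=+1; (−1)^{5·0·3}·(+1)^0·(+1)^5 = +1.
v=5: a=5^7·(≡4), b=5^2·(≡2) mod 5; (4|5)=+1, (2|5)=-1; (−1)^{7·2·2}·(+1)^2·(-1)^7 = -1.
v=29: a=29^0·(≡23), b=29^2·(≡3) mod 29; (23|29)=+1, (3|29)=-1; (−1)^{0·2·14}·(+1)^2·(-1)^0 = +1.
v=2: v_2(a)=0, v_2(b)=-2; units ≡ 5, 7 (mod 8); ε·ε+αω+βω = 0·1+0·0+-2·1 ≡ 0  ⇒  (a,b)_2 = +1.
v=31: a=31^-4·(≡30), b=31^-2·(≡10) mod 31; (30|31)=-1, (10|31)=+1; (−1)^{-4·-2·15}·(-1)^-2·(+1)^-4 = +1.
v=∞: 23205 > 0 and -17 < 0  ⇒  (a,b)_∞ = +1.
v=11: a=11^2·(≡2), b=11^0·(≡3) mod 11; (2|11)=-1, (3|11)=+1; (−1)^{2·0·5}·(-1)^0·(+1)^2 = +1.
v=17: a=17^3·(≡3), b=17^1·(≡16) mod 17; (3|17)=-1, (16|17)=+1; (−1)^{3·1·8}·(-1)^1·(+1)^3 = -1.
v=19: a=19^-2·(≡11), b=19^0·(≡18) mod 19; (11|19)=+1, (18|19)=-1; (−1)^{-2·0·9}·(+1)^0·(-1)^-2 = +1.
Ram(23205, -17) = {5, 17}; no ℚ_5-point on the conic.

[5, 17]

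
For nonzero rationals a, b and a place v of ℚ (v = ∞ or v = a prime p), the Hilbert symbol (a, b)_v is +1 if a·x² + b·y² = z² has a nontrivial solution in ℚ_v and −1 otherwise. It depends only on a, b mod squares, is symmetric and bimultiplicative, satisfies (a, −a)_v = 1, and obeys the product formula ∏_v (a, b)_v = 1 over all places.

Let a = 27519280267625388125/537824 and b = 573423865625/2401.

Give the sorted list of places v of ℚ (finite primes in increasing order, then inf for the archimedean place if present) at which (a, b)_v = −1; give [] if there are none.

[13, 17]

Mod squares: a ≡ 3094, b ≡ 65. Check v ∈ {∞, 2, 5, 7, 13, 17}.
v=7: a=7^-5·(≡4), b=7^-4·(≡2) mod 7; (4|7)=+1, (2|7)=+1; (−1)^{-5·-4·3}·(+1)^-4·(+1)^-5 = +1.
v=2: v_2(a)=-5, v_2(b)=0; units ≡ 3, 1 (mod 8); ε·ε+αω+βω = 1·0+-5·0+0·1 ≡ 0  ⇒  (a,b)_2 = +1.
v=17: a=17^9·(≡7), b=17^4·(≡14) mod 17; (7|17)=-1, (14|17)=-1; (−1)^{9·4·8}·(-1)^4·(-1)^9 = -1.
v=5: a=5^4·(≡4), b=5^5·(≡2) mod 5; (4|5)=+1, (2|5)=-1; (−1)^{4·5·2}·(+1)^5·(-1)^4 = +1.
v=13: a=13^5·(≡12), b=13^3·(≡5) mod 13; (12|13)=+1, (5|13)=-1; (−1)^{5·3·6}·(+1)^3·(-1)^5 = -1.
v=∞: 3094 > 0 and 65 > 0  ⇒  (a,b)_∞ = +1.
Ram(3094, 65) = {13, 17}; no ℚ_13-point on the conic.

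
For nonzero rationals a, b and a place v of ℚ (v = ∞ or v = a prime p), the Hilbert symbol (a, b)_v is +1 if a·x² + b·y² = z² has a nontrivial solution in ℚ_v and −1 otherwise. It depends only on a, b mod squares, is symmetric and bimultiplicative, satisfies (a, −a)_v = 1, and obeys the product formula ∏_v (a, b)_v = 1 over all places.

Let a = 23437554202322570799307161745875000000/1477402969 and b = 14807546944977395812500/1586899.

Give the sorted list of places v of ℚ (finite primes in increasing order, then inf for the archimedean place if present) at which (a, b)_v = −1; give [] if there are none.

[2, 5, 11, 19, 37, 43]

Mod squares: a ≡ 166315, b ≡ 620103. Check v ∈ {∞, 2, 3, 5, 7, 11, 17, 19, 23, 29, 31, 37, 43}.
v=43: a=43^2·(≡19), b=43^1·(≡1) mod 43; (19|43)=-1, (1|43)=+1; (−1)^{2·1·21}·(-1)^1·(+1)^2 = -1.
v=29: a=29^3·(≡6), b=29^2·(≡7) mod 29; (6|29)=+1, (7|29)=+1; (−1)^{3·2·14}·(+1)^2·(+1)^3 = +1.
v=19: a=19^-2·(≡8), b=19^-1·(≡10) mod 19; (8|19)=-1, (10|19)=-1; (−1)^{-2·-1·9}·(-1)^-1·(-1)^-2 = -1.
v=37: a=37^3·(≡18), b=37^2·(≡13) mod 37; (18|37)=-1, (13|37)=-1; (−1)^{3·2·18}·(-1)^2·(-1)^3 = -1.
v=7: a=7^-2·(≡2), b=7^0·(≡4) mod 7; (2|7)=+1, (4|7)=+1; (−1)^{-2·0·3}·(+1)^0·(+1)^-2 = +1.
v=∞: 166315 > 0 and 620103 > 0  ⇒  (a,b)_∞ = +1.
v=3: a=3^16·(≡1), b=3^9·(≡1) mod 3; (1|3)=+1, (1|3)=+1; (−1)^{16·9·1}·(+1)^9·(+1)^16 = +1.
v=23: a=23^2·(≡13), b=23^1·(≡15) mod 23; (13|23)=+1, (15|23)=-1; (−1)^{2·1·11}·(+1)^1·(-1)^2 = +1.
v=17: a=17^-4·(≡13), b=17^-4·(≡7) mod 17; (13|17)=+1, (7|17)=-1; (−1)^{-4·-4·8}·(+1)^-4·(-1)^-4 = +1.
v=2: v_2(a)=6, v_2(b)=2; units ≡ 3, 7 (mod 8); ε·ε+αω+βω = 1·1+6·0+2·1 ≡ 1  ⇒  (a,b)_2 = -1.
v=11: a=11^2·(≡6), b=11^1·(≡5) mod 11; (6|11)=-1, (5|11)=+1; (−1)^{2·1·5}·(-1)^1·(+1)^2 = -1.
v=31: a=31^3·(≡20), b=31^2·(≡8) mod 31; (20|31)=+1, (8|31)=+1; (−1)^{3·2·15}·(+1)^2·(+1)^3 = +1.
v=5: a=5^9·(≡2), b=5^6·(≡3) mod 5; (2|5)=-1, (3|5)=-1; (−1)^{9·6·2}·(-1)^6·(-1)^9 = -1.
Ram(166315, 620103) = {2, 5, 11, 19, 37, 43}; no ℚ_2-point on the conic.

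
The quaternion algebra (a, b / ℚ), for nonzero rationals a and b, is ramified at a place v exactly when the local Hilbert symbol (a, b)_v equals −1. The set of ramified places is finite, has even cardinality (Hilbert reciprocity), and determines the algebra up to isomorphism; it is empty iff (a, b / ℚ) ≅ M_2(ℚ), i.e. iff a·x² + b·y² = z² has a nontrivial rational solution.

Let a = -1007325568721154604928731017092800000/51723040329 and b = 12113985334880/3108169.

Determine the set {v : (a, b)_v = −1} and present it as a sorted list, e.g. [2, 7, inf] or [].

(a, b) ≡ (-78430, 17333030) mod (ℚ^×)²; places V = {2, 3, 5, 7, 11, 13, 17, 19, 23, 31, 41, 43, 47, ∞}.
(a,b)_19: α=4, u≡14; β=2, v≡3 (mod 19); (14|19)=-1, (3|19)=-1; sign (−1)^0·-1^2·-1^4 = +1.
(a,b)_41: α=-2, u≡22; β=-2, v≡3 (mod 41); (22|41)=-1, (3|41)=-1; sign (−1)^0·-1^-2·-1^-2 = +1.
(a,b)_31: α=3, u≡6; β=1, v≡28 (mod 31); (6|31)=-1, (28|31)=+1; sign (−1)^1·-1^1·+1^3 = +1.
(a,b)_23: α=1, u≡17; β=1, v≡15 (mod 23); (17|23)=-1, (15|23)=-1; sign (−1)^1·-1^1·-1^1 = -1.
(a,b)_7: α=4, u≡5; β=0, v≡2 (mod 7); (5|7)=-1, (2|7)=+1; sign (−1)^0·-1^0·+1^4 = +1.
(a,b)_∞: sgn(-78430)=−, sgn(17333030)=+, so +1.
(a,b)_47: α=2, u≡45; β=0, v≡44 (mod 47); (45|47)=-1, (44|47)=-1; sign (−1)^0·-1^0·-1^2 = +1.
(a,b)_2: α=9, β=5; u≡1, v≡3 (mod 8); ε(u)ε(v)=0·1, αω(v)=9·1, βω(u)=5·0; sum ≡ 1  ⇒  -1.
(a,b)_43: α=-4, u≡20; β=-2, v≡35 (mod 43); (20|43)=-1, (35|43)=+1; sign (−1)^0·-1^-2·+1^-4 = +1.
(a,b)_17: α=2, u≡16; β=1, v≡2 (mod 17); (16|17)=+1, (2|17)=+1; sign (−1)^0·+1^1·+1^2 = +1.
(a,b)_5: α=5, u≡1; β=1, v≡4 (mod 5); (1|5)=+1, (4|5)=+1; sign (−1)^0·+1^1·+1^5 = +1.
(a,b)_13: α=4, u≡9; β=1, v≡1 (mod 13); (9|13)=+1, (1|13)=+1; sign (−1)^0·+1^1·+1^4 = +1.
(a,b)_11: α=5, u≡3; β=3, v≡10 (mod 11); (3|11)=+1, (10|11)=-1; sign (−1)^1·+1^3·-1^5 = +1.
(a,b)_3: α=-2, u≡2; β=0, v≡2 (mod 3); (2|3)=-1, (2|3)=-1; sign (−1)^0·-1^0·-1^-2 = +1.
|Ram(-78430, 17333030)| = 2, even; anisotropic at {2, 23}.

[2, 23]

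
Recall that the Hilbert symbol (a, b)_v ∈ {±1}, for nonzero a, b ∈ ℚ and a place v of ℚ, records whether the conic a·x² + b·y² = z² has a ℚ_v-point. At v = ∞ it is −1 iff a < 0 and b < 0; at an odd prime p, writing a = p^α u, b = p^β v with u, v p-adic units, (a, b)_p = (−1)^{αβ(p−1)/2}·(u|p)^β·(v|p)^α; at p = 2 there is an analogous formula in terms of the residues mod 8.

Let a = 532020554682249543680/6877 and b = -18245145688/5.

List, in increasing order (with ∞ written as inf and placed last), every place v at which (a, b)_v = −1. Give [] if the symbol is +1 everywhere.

[2, 13]

Mod squares: a ≡ 10010, b ≡ -110. Check v ∈ {∞, 2, 5, 7, 11, 13, 17, 23, 41}.
v=41: a=41^2·(≡17), b=41^0·(≡38) mod 41; (17|41)=-1, (38|41)=-1; (−1)^{2·0·20}·(-1)^0·(-1)^2 = +1.
v=23: a=23^-2·(≡14), b=23^0·(≡10) mod 23; (14|23)=-1, (10|23)=-1; (−1)^{-2·0·11}·(-1)^0·(-1)^-2 = +1.
v=5: a=5^1·(≡3), b=5^-1·(≡2) mod 5; (3|5)=-1, (2|5)=-1; (−1)^{1·-1·2}·(-1)^-1·(-1)^1 = +1.
v=∞: 10010 > 0 and -110 < 0  ⇒  (a,b)_∞ = +1.
v=2: v_2(a)=15, v_2(b)=3; units ≡ 5, 1 (mod 8); ε·ε+αω+βω = 0·0+15·0+3·1 ≡ 1  ⇒  (a,b)_2 = -1.
v=11: a=11^7·(≡8), b=11^5·(≡9) mod 11; (8|11)=-1, (9|11)=+1; (−1)^{7·5·5}·(-1)^5·(+1)^7 = +1.
v=7: a=7^3·(≡4), b=7^2·(≡2) mod 7; (4|7)=+1, (2|7)=+1; (−1)^{3·2·3}·(+1)^2·(+1)^3 = +1.
v=17: a=17^2·(≡12), b=17^2·(≡15) mod 17; (12|17)=-1, (15|17)=+1; (−1)^{2·2·8}·(-1)^2·(+1)^2 = +1.
v=13: a=13^-1·(≡9), b=13^0·(≡2) mod 13; (9|13)=+1, (2|13)=-1; (−1)^{-1·0·6}·(+1)^0·(-1)^-1 = -1.
|Ram(10010, -110)| = 2, even; anisotropic at {2, 13}.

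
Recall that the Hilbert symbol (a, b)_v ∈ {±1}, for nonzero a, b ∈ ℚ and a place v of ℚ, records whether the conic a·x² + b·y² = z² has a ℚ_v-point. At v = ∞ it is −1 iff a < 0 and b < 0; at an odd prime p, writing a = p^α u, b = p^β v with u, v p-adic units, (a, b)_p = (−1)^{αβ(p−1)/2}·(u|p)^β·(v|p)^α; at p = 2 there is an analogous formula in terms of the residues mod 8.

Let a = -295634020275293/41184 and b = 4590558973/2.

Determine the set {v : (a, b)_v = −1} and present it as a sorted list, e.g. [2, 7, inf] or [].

Mod squares: a ≡ -1559558, b ≡ 222794. Check v ∈ {∞, 2, 3, 7, 11, 13, 19, 29, 31, 37, 41}.
v=29: a=29^2·(≡25), b=29^2·(≡22) mod 29; (25|29)=+1, (22|29)=+1; (−1)^{2·2·14}·(+1)^2·(+1)^2 = +1.
v=7: a=7^3·(≡4), b=7^2·(≡3) mod 7; (4|7)=+1, (3|7)=-1; (−1)^{3·2·3}·(+1)^2·(-1)^3 = -1.
v=41: a=41^1·(≡39), b=41^1·(≡22) mod 41; (39|41)=+1, (22|41)=-1; (−1)^{1·1·20}·(+1)^1·(-1)^1 = -1.
v=11: a=11^-1·(≡1), b=11^1·(≡5) mod 11; (1|11)=+1, (5|11)=+1; (−1)^{-1·1·5}·(+1)^1·(+1)^-1 = -1.
v=3: a=3^-2·(≡1), b=3^0·(≡2) mod 3; (1|3)=+1, (2|3)=-1; (−1)^{-2·0·1}·(+1)^0·(-1)^-2 = +1.
v=2: v_2(a)=-5, v_2(b)=-1; units ≡ 5, 5 (mod 8); ε·ε+αω+βω = 0·0+-5·1+-1·1 ≡ 0  ⇒  (a,b)_2 = +1.
v=13: a=13^-1·(≡6), b=13^1·(≡12) mod 13; (6|13)=-1, (12|13)=+1; (−1)^{-1·1·6}·(-1)^1·(+1)^-1 = -1.
v=∞: -1559558 < 0 and 222794 > 0  ⇒  (a,b)_∞ = +1.
v=37: a=37^2·(≡32), b=37^0·(≡8) mod 37; (32|37)=-1, (8|37)=-1; (−1)^{2·0·18}·(-1)^0·(-1)^2 = +1.
v=31: a=31^2·(≡21), b=31^0·(≡8) mod 31; (21|31)=-1, (8|31)=+1; (−1)^{2·0·15}·(-1)^0·(+1)^2 = +1.
v=19: a=19^1·(≡4), b=19^1·(≡8) mod 19; (4|19)=+1, (8|19)=-1; (−1)^{1·1·9}·(+1)^1·(-1)^1 = +1.
|Ram(-1559558, 222794)| = 4, even; anisotropic at {7, 11, 13, 41}.

[7, 11, 13, 41]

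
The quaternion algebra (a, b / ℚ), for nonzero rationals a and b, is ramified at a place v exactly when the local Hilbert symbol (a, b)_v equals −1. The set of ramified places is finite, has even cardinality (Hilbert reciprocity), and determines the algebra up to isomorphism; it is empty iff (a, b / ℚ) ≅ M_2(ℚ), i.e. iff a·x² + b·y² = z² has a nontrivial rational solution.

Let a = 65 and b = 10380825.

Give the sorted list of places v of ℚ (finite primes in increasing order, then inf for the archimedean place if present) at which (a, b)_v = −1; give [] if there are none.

Mod squares: a ≡ 65, b ≡ 273. Check v ∈ {∞, 2, 3, 5, 7, 13}.
v=13: a=13^1·(≡5), b=13^3·(≡6) mod 13; (5|13)=-1, (6|13)=-1; (−1)^{1·3·6}·(-1)^3·(-1)^1 = +1.
v=3: a=3^0·(≡2), b=3^3·(≡1) mod 3; (2|3)=-1, (1|3)=+1; (−1)^{0·3·1}·(-1)^3·(+1)^0 = -1.
v=∞: 65 > 0 and 273 > 0  ⇒  (a,b)_∞ = +1.
v=5: a=5^1·(≡3), b=5^2·(≡3) mod 5; (3|5)=-1, (3|5)=-1; (−1)^{1·2·2}·(-1)^2·(-1)^1 = -1.
v=2: v_2(a)=0, v_2(b)=0; units ≡ 1, 1 (mod 8); ε·ε+αω+βω = 0·0+0·0+0·0 ≡ 0  ⇒  (a,b)_2 = +1.
v=7: a=7^0·(≡2), b=7^1·(≡4) mod 7; (2|7)=+1, (4|7)=+1; (−1)^{0·1·3}·(+1)^1·(+1)^0 = +1.
|Ram(65, 273)| = 2, even; anisotropic at {3, 5}.

[3, 5]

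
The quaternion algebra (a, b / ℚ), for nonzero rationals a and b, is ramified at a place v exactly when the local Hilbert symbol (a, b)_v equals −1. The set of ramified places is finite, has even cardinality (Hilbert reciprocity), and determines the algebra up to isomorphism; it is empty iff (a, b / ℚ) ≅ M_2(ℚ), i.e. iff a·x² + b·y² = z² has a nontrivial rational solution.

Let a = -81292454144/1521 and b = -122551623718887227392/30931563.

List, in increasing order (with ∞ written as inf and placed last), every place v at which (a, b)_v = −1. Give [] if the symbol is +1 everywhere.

[2, 23, 41, inf]

Mod squares: a ≡ -41, b ≡ -2829. Check v ∈ {∞, 2, 3, 11, 13, 19, 23, 41}.
v=∞: -41 < 0 and -2829 < 0  ⇒  (a,b)_∞ = -1.
v=19: a=19^0·(≡17), b=19^-2·(≡10) mod 19; (17|19)=+1, (10|19)=-1; (−1)^{0·-2·9}·(+1)^-2·(-1)^0 = +1.
v=3: a=3^-2·(≡1), b=3^-1·(≡2) mod 3; (1|3)=+1, (2|3)=-1; (−1)^{-2·-1·1}·(+1)^-1·(-1)^-2 = +1.
v=2: v_2(a)=8, v_2(b)=18; units ≡ 7, 3 (mod 8); ε·ε+αω+βω = 1·1+8·1+18·0 ≡ 1  ⇒  (a,b)_2 = -1.
v=11: a=11^4·(≡3), b=11^6·(≡3) mod 11; (3|11)=+1, (3|11)=+1; (−1)^{4·6·5}·(+1)^6·(+1)^4 = +1.
v=41: a=41^1·(≡40), b=41^1·(≡19) mod 41; (40|41)=+1, (19|41)=-1; (−1)^{1·1·20}·(+1)^1·(-1)^1 = -1.
v=13: a=13^-2·(≡11), b=13^-4·(≡11) mod 13; (11|13)=-1, (11|13)=-1; (−1)^{-2·-4·6}·(-1)^-4·(-1)^-2 = +1.
v=23: a=23^2·(≡19), b=23^5·(≡22) mod 23; (19|23)=-1, (22|23)=-1; (−1)^{2·5·11}·(-1)^5·(-1)^2 = -1.
Ram(-41, -2829) = {2, 23, 41, ∞}; no ℚ_2-point on the conic.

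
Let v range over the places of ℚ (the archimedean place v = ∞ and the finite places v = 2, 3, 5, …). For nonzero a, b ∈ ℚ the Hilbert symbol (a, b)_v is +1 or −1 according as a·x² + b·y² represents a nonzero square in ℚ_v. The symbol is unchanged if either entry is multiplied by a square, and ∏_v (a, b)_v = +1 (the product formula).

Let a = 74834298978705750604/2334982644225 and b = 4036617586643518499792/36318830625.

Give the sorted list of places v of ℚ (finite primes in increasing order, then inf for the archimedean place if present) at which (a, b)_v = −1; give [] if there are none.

[]

(a, b) ≡ (20539, 533) mod (ℚ^×)²; places V = {2, 3, 5, 7, 11, 13, 17, 19, 23, 41, 43, 47, 53, ∞}.
(a,b)_41: α=2, u≡25; β=3, v≡34 (mod 41); (25|41)=+1, (34|41)=-1; sign (−1)^0·+1^3·-1^2 = +1.
(a,b)_2: α=2, β=4; u≡3, v≡5 (mod 8); ε(u)ε(v)=1·0, αω(v)=2·1, βω(u)=4·1; sum ≡ 0  ⇒  +1.
(a,b)_7: α=-6, u≡4; β=-2, v≡2 (mod 7); (4|7)=+1, (2|7)=+1; sign (−1)^0·+1^-2·+1^-6 = +1.
(a,b)_17: α=2, u≡12; β=0, v≡5 (mod 17); (12|17)=-1, (5|17)=-1; sign (−1)^0·-1^0·-1^2 = +1.
(a,b)_5: α=-2, u≡1; β=-4, v≡3 (mod 5); (1|5)=+1, (3|5)=-1; sign (−1)^0·+1^-4·-1^-2 = +1.
(a,b)_43: α=2, u≡27; β=2, v≡17 (mod 43); (27|43)=-1, (17|43)=+1; sign (−1)^0·-1^2·+1^2 = +1.
(a,b)_23: α=1, u≡20; β=2, v≡16 (mod 23); (20|23)=-1, (16|23)=+1; sign (−1)^0·-1^2·+1^1 = +1.
(a,b)_19: α=3, u≡7; β=4, v≡6 (mod 19); (7|19)=+1, (6|19)=+1; sign (−1)^0·+1^4·+1^3 = +1.
(a,b)_11: α=-2, u≡2; β=-4, v≡1 (mod 11); (2|11)=-1, (1|11)=+1; sign (−1)^0·-1^-4·+1^-2 = +1.
(a,b)_53: α=2, u≡13; β=0, v≡32 (mod 53); (13|53)=+1, (32|53)=-1; sign (−1)^0·+1^0·-1^2 = +1.
(a,b)_∞: sgn(20539)=+, sgn(533)=+, so +1.
(a,b)_13: α=0, u≡12; β=1, v≡8 (mod 13); (12|13)=+1, (8|13)=-1; sign (−1)^0·+1^1·-1^0 = +1.
(a,b)_3: α=-8, u≡1; β=-4, v≡2 (mod 3); (1|3)=+1, (2|3)=-1; sign (−1)^0·+1^-4·-1^-8 = +1.
(a,b)_47: α=1, u≡2; β=2, v≡36 (mod 47); (2|47)=+1, (36|47)=+1; sign (−1)^0·+1^2·+1^1 = +1.
Every local symbol is +1, so the conic 20539·x² + 533·y² = z² has ℚ_v-points for all v and hence a ℚ-point; (a, b / ℚ) ≅ M_2(ℚ).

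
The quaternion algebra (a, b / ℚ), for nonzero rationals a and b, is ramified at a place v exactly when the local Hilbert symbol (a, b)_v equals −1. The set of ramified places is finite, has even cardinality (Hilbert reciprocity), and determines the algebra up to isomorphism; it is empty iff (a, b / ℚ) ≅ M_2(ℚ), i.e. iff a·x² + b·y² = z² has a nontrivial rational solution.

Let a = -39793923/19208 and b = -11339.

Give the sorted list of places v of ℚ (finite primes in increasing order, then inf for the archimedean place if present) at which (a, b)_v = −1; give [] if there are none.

Mod squares: a ≡ -646, b ≡ -11339. Check v ∈ {∞, 2, 3, 7, 13, 17, 19, 23, 29}.
v=∞: -646 < 0 and -11339 < 0  ⇒  (a,b)_∞ = -1.
v=7: a=7^-4·(≡6), b=7^0·(≡1) mod 7; (6|7)=-1, (1|7)=+1; (−1)^{-4·0·3}·(-1)^0·(+1)^-4 = +1.
v=19: a=19^1·(≡9), b=19^0·(≡4) mod 19; (9|19)=+1, (4|19)=+1; (−1)^{1·0·9}·(+1)^0·(+1)^1 = +1.
v=17: a=17^1·(≡2), b=17^1·(≡13) mod 17; (2|17)=+1, (13|17)=+1; (−1)^{1·1·8}·(+1)^1·(+1)^1 = +1.
v=3: a=3^6·(≡2), b=3^0·(≡1) mod 3; (2|3)=-1, (1|3)=+1; (−1)^{6·0·1}·(-1)^0·(+1)^6 = +1.
v=13: a=13^2·(≡4), b=13^0·(≡10) mod 13; (4|13)=+1, (10|13)=+1; (−1)^{2·0·6}·(+1)^0·(+1)^2 = +1.
v=2: v_2(a)=-3, v_2(b)=0; units ≡ 5, 5 (mod 8); ε·ε+αω+βω = 0·0+-3·1+0·1 ≡ 1  ⇒  (a,b)_2 = -1.
v=23: a=23^0·(≡11), b=23^1·(≡13) mod 23; (11|23)=-1, (13|23)=+1; (−1)^{0·1·11}·(-1)^1·(+1)^0 = -1.
v=29: a=29^0·(≡8), b=29^1·(≡15) mod 29; (8|29)=-1, (15|29)=-1; (−1)^{0·1·14}·(-1)^1·(-1)^0 = -1.
|Ram(-646, -11339)| = 4, even; anisotropic at {2, 23, 29, ∞}.

[2, 23, 29, inf]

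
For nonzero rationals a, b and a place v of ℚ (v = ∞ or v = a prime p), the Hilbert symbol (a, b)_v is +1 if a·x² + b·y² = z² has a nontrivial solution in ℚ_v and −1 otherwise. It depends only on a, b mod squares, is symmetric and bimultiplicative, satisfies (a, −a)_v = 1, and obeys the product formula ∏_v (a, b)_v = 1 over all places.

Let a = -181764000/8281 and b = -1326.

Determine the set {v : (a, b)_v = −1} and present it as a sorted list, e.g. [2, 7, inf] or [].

(a, b) ≡ (-5610, -1326) mod (ℚ^×)²; places V = {2, 3, 5, 7, 11, 13, 17, ∞}.
(a,b)_∞: sgn(-5610)=−, sgn(-1326)=−, so -1.
(a,b)_13: α=-2, u≡5; β=1, v≡2 (mod 13); (5|13)=-1, (2|13)=-1; sign (−1)^0·-1^1·-1^-2 = -1.
(a,b)_2: α=5, β=1; u≡3, v≡1 (mod 8); ε(u)ε(v)=1·0, αω(v)=5·0, βω(u)=1·1; sum ≡ 1  ⇒  -1.
(a,b)_11: α=1, u≡10; β=0, v≡5 (mod 11); (10|11)=-1, (5|11)=+1; sign (−1)^0·-1^0·+1^1 = +1.
(a,b)_17: α=1, u≡7; β=1, v≡7 (mod 17); (7|17)=-1, (7|17)=-1; sign (−1)^0·-1^1·-1^1 = +1.
(a,b)_7: α=-2, u≡2; β=0, v≡4 (mod 7); (2|7)=+1, (4|7)=+1; sign (−1)^0·+1^0·+1^-2 = +1.
(a,b)_3: α=5, u≡2; β=1, v≡2 (mod 3); (2|3)=-1, (2|3)=-1; sign (−1)^1·-1^1·-1^5 = -1.
(a,b)_5: α=3, u≡3; β=0, v≡4 (mod 5); (3|5)=-1, (4|5)=+1; sign (−1)^0·-1^0·+1^3 = +1.
Ram(-5610, -1326) = {2, 3, 13, ∞}; no ℚ_2-point on the conic.

[2, 3, 13, inf]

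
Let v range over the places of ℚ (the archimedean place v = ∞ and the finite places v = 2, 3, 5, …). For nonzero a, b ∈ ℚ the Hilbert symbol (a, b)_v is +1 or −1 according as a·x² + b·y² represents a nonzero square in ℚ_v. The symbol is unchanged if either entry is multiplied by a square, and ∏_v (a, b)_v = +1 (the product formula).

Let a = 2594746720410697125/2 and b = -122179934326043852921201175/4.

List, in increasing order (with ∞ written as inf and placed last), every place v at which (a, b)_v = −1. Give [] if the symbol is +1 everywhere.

[3, 5, 7, 13]

(a, b) ≡ (2730, -7) mod (ℚ^×)²; places V = {2, 3, 5, 7, 13, ∞}.
(a,b)_2: α=-1, β=-2; u≡5, v≡1 (mod 8); ε(u)ε(v)=0·0, αω(v)=-1·0, βω(u)=-2·1; sum ≡ 0  ⇒  +1.
(a,b)_13: α=7, u≡5; β=10, v≡11 (mod 13); (5|13)=-1, (11|13)=-1; sign (−1)^0·-1^10·-1^7 = -1.
(a,b)_7: α=5, u≡3; β=7, v≡3 (mod 7); (3|7)=-1, (3|7)=-1; sign (−1)^1·-1^7·-1^5 = -1.
(a,b)_∞: sgn(2730)=+, sgn(-7)=−, so +1.
(a,b)_3: α=9, u≡1; β=16, v≡2 (mod 3); (1|3)=+1, (2|3)=-1; sign (−1)^0·+1^16·-1^9 = -1.
(a,b)_5: α=3, u≡1; β=2, v≡2 (mod 5); (1|5)=+1, (2|5)=-1; sign (−1)^0·+1^2·-1^3 = -1.
|Ram(2730, -7)| = 4, even; anisotropic at {3, 5, 7, 13}.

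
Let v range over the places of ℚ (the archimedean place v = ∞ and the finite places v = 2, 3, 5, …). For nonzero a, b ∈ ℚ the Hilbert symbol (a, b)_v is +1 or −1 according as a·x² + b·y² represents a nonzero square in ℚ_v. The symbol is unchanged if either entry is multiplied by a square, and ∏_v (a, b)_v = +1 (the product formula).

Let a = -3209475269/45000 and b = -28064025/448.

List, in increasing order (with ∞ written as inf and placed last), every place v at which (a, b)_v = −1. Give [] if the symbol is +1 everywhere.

[23, inf]

(a, b) ≡ (-100282, -873103) mod (ℚ^×)²; places V = {2, 3, 5, 7, 11, 13, 17, 19, 23, 29, ∞}.
(a,b)_19: α=1, u≡9; β=0, v≡7 (mod 19); (9|19)=+1, (7|19)=+1; sign (−1)^0·+1^0·+1^1 = +1.
(a,b)_2: α=-3, β=-6; u≡3, v≡1 (mod 8); ε(u)ε(v)=1·0, αω(v)=-3·0, βω(u)=-6·1; sum ≡ 0  ⇒  +1.
(a,b)_17: α=0, u≡2; β=1, v≡16 (mod 17); (2|17)=+1, (16|17)=+1; sign (−1)^0·+1^1·+1^0 = +1.
(a,b)_13: α=1, u≡2; β=0, v≡4 (mod 13); (2|13)=-1, (4|13)=+1; sign (−1)^0·-1^0·+1^1 = +1.
(a,b)_29: α=1, u≡28; β=1, v≡16 (mod 29); (28|29)=+1, (16|29)=+1; sign (−1)^0·+1^1·+1^1 = +1.
(a,b)_3: α=-2, u≡2; β=2, v≡2 (mod 3); (2|3)=-1, (2|3)=-1; sign (−1)^0·-1^2·-1^-2 = +1.
(a,b)_5: α=-4, u≡3; β=2, v≡3 (mod 5); (3|5)=-1, (3|5)=-1; sign (−1)^0·-1^2·-1^-4 = +1.
(a,b)_23: α=2, u≡11; β=1, v≡4 (mod 23); (11|23)=-1, (4|23)=+1; sign (−1)^0·-1^1·+1^2 = -1.
(a,b)_7: α=1, u≡3; β=-1, v≡4 (mod 7); (3|7)=-1, (4|7)=+1; sign (−1)^1·-1^-1·+1^1 = +1.
(a,b)_11: α=2, u≡3; β=1, v≡4 (mod 11); (3|11)=+1, (4|11)=+1; sign (−1)^0·+1^1·+1^2 = +1.
(a,b)_∞: sgn(-100282)=−, sgn(-873103)=−, so -1.
|Ram(-100282, -873103)| = 2, even; anisotropic at {23, ∞}.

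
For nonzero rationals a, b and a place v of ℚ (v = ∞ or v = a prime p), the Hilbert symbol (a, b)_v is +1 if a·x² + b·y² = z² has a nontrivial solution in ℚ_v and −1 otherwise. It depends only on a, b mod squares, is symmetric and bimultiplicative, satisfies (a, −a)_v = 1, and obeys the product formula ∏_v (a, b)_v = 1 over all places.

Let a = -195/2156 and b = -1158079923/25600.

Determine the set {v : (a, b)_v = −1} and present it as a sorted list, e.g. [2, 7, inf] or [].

[5, inf]

(a, b) ≡ (-2145, -3003) mod (ℚ^×)²; places V = {2, 3, 5, 7, 11, 13, 23, ∞}.
(a,b)_5: α=1, u≡1; β=-2, v≡3 (mod 5); (1|5)=+1, (3|5)=-1; sign (−1)^0·+1^-2·-1^1 = -1.
(a,b)_3: α=1, u≡2; β=7, v≡1 (mod 3); (2|3)=-1, (1|3)=+1; sign (−1)^1·-1^7·+1^1 = +1.
(a,b)_11: α=-1, u≡4; β=1, v≡2 (mod 11); (4|11)=+1, (2|11)=-1; sign (−1)^1·+1^1·-1^-1 = +1.
(a,b)_7: α=-2, u≡4; β=1, v≡6 (mod 7); (4|7)=+1, (6|7)=-1; sign (−1)^0·+1^1·-1^-2 = +1.
(a,b)_2: α=-2, β=-10; u≡7, v≡5 (mod 8); ε(u)ε(v)=1·0, αω(v)=-2·1, βω(u)=-10·0; sum ≡ 0  ⇒  +1.
(a,b)_13: α=1, u≡1; β=1, v≡9 (mod 13); (1|13)=+1, (9|13)=+1; sign (−1)^0·+1^1·+1^1 = +1.
(a,b)_23: α=0, u≡21; β=2, v≡22 (mod 23); (21|23)=-1, (22|23)=-1; sign (−1)^0·-1^2·-1^0 = +1.
(a,b)_∞: sgn(-2145)=−, sgn(-3003)=−, so -1.
|Ram(-2145, -3003)| = 2, even; anisotropic at {5, ∞}.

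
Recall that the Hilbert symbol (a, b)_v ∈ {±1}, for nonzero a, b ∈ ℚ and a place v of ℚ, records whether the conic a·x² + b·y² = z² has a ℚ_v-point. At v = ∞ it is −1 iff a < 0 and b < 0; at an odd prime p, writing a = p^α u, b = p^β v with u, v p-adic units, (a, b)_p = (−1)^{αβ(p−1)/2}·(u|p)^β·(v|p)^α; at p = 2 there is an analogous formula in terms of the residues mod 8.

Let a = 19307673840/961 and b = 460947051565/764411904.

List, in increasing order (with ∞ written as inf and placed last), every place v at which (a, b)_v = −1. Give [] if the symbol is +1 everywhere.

[13, 17]

Mod squares: a ≡ 85215, b ≡ 146965. Check v ∈ {∞, 2, 3, 5, 7, 11, 13, 17, 19, 23, 31}.
v=∞: 85215 > 0 and 146965 > 0  ⇒  (a,b)_∞ = +1.
v=23: a=23^1·(≡8), b=23^2·(≡12) mod 23; (8|23)=+1, (12|23)=+1; (−1)^{1·2·11}·(+1)^2·(+1)^1 = +1.
v=3: a=3^1·(≡1), b=3^-6·(≡1) mod 3; (1|3)=+1, (1|3)=+1; (−1)^{1·-6·1}·(+1)^-6·(+1)^1 = +1.
v=17: a=17^2·(≡10), b=17^1·(≡15) mod 17; (10|17)=-1, (15|17)=+1; (−1)^{2·1·8}·(-1)^1·(+1)^2 = -1.
v=13: a=13^1·(≡3), b=13^1·(≡8) mod 13; (3|13)=+1, (8|13)=-1; (−1)^{1·1·6}·(+1)^1·(-1)^1 = -1.
v=2: v_2(a)=4, v_2(b)=-20; units ≡ 7, 5 (mod 8); ε·ε+αω+βω = 1·0+4·1+-20·0 ≡ 0  ⇒  (a,b)_2 = +1.
v=7: a=7^2·(≡1), b=7^3·(≡4) mod 7; (1|7)=+1, (4|7)=+1; (−1)^{2·3·3}·(+1)^3·(+1)^2 = +1.
v=11: a=11^0·(≡1), b=11^2·(≡1) mod 11; (1|11)=+1, (1|11)=+1; (−1)^{0·2·5}·(+1)^2·(+1)^0 = +1.
v=31: a=31^-2·(≡12), b=31^0·(≡25) mod 31; (12|31)=-1, (25|31)=+1; (−1)^{-2·0·15}·(-1)^0·(+1)^-2 = +1.
v=5: a=5^1·(≡3), b=5^1·(≡2) mod 5; (3|5)=-1, (2|5)=-1; (−1)^{1·1·2}·(-1)^1·(-1)^1 = +1.
v=19: a=19^1·(≡7), b=19^1·(≡12) mod 19; (7|19)=+1, (12|19)=-1; (−1)^{1·1·9}·(+1)^1·(-1)^1 = +1.
(85215, 146965 / ℚ) ramifies at {13, 17}: a division algebra.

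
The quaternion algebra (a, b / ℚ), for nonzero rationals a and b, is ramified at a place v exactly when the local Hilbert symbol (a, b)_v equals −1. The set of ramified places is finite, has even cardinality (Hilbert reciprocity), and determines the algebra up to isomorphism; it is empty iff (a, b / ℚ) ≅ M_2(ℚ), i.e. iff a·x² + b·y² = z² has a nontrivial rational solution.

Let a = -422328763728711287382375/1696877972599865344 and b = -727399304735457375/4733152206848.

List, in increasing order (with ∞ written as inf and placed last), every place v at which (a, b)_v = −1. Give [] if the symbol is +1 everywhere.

Mod squares: a ≡ -7638095, b ≡ -372590. Check v ∈ {∞, 2, 3, 5, 7, 13, 17, 19, 37, 41, 43, 53}.
v=17: a=17^4·(≡5), b=17^2·(≡9) mod 17; (5|17)=-1, (9|17)=+1; (−1)^{4·2·8}·(-1)^2·(+1)^4 = +1.
v=3: a=3^8·(≡1), b=3^8·(≡1) mod 3; (1|3)=+1, (1|3)=+1; (−1)^{8·8·1}·(+1)^8·(+1)^8 = +1.
v=53: a=53^1·(≡26), b=53^1·(≡5) mod 53; (26|53)=-1, (5|53)=-1; (−1)^{1·1·26}·(-1)^1·(-1)^1 = +1.
v=7: a=7^4·(≡1), b=7^2·(≡3) mod 7; (1|7)=+1, (3|7)=-1; (−1)^{4·2·3}·(+1)^2·(-1)^4 = +1.
v=5: a=5^3·(≡4), b=5^3·(≡2) mod 5; (4|5)=+1, (2|5)=-1; (−1)^{3·3·2}·(+1)^3·(-1)^3 = -1.
v=19: a=19^1·(≡5), b=19^1·(≡9) mod 19; (5|19)=+1, (9|19)=+1; (−1)^{1·1·9}·(+1)^1·(+1)^1 = -1.
v=37: a=37^1·(≡36), b=37^1·(≡29) mod 37; (36|37)=+1, (29|37)=-1; (−1)^{1·1·18}·(+1)^1·(-1)^1 = -1.
v=∞: -7638095 < 0 and -372590 < 0  ⇒  (a,b)_∞ = -1.
v=43: a=43^-6·(≡11), b=43^-4·(≡32) mod 43; (11|43)=+1, (32|43)=-1; (−1)^{-6·-4·21}·(+1)^-4·(-1)^-6 = +1.
v=13: a=13^0·(≡9), b=13^-2·(≡1) mod 13; (9|13)=+1, (1|13)=+1; (−1)^{0·-2·6}·(+1)^-2·(+1)^0 = +1.
v=2: v_2(a)=-28, v_2(b)=-13; units ≡ 1, 1 (mod 8); ε·ε+αω+βω = 0·0+-28·0+-13·0 ≡ 0  ⇒  (a,b)_2 = +1.
v=41: a=41^3·(≡8), b=41^2·(≡20) mod 41; (8|41)=+1, (20|41)=+1; (−1)^{3·2·20}·(+1)^2·(+1)^3 = +1.
Ram(-7638095, -372590) = {5, 19, 37, ∞}; no ℚ_5-point on the conic.

[5, 19, 37, inf]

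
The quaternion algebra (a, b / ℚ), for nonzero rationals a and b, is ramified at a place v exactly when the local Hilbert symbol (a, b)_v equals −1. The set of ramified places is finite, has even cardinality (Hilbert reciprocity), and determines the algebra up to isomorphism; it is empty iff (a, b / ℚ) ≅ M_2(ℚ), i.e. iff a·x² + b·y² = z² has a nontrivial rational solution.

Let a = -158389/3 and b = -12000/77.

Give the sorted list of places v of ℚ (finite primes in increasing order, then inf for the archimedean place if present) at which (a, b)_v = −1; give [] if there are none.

[5, 7, 11, inf]

(a, b) ≡ (-3927, -2310) mod (ℚ^×)²; places V = {2, 3, 5, 7, 11, 17, ∞}.
(a,b)_17: α=1, u≡11; β=0, v≡4 (mod 17); (11|17)=-1, (4|17)=+1; sign (−1)^0·-1^0·+1^1 = +1.
(a,b)_5: α=0, u≡2; β=3, v≡2 (mod 5); (2|5)=-1, (2|5)=-1; sign (−1)^0·-1^3·-1^0 = -1.
(a,b)_∞: sgn(-3927)=−, sgn(-2310)=−, so -1.
(a,b)_3: α=-1, u≡2; β=1, v≡1 (mod 3); (2|3)=-1, (1|3)=+1; sign (−1)^1·-1^1·+1^-1 = +1.
(a,b)_11: α=3, u≡8; β=-1, v≡8 (mod 11); (8|11)=-1, (8|11)=-1; sign (−1)^1·-1^-1·-1^3 = -1.
(a,b)_7: α=1, u≡6; β=-1, v≡3 (mod 7); (6|7)=-1, (3|7)=-1; sign (−1)^1·-1^-1·-1^1 = -1.
(a,b)_2: α=0, β=5; u≡1, v≡5 (mod 8); ε(u)ε(v)=0·0, αω(v)=0·1, βω(u)=5·0; sum ≡ 0  ⇒  +1.
Ram(-3927, -2310) = {5, 7, 11, ∞}; no ℚ_5-point on the conic.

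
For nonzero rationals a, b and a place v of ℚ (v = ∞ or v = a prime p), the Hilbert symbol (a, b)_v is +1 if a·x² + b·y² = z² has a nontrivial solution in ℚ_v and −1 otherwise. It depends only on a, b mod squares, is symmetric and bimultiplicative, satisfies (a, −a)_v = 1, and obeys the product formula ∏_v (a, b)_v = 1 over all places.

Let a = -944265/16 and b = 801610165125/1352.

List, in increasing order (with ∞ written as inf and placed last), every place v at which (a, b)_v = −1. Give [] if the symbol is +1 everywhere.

(a, b) ≡ (-1785, 5610) mod (ℚ^×)²; places V = {2, 3, 5, 7, 11, 13, 17, 23, ∞}.
(a,b)_11: α=0, u≡6; β=1, v≡3 (mod 11); (6|11)=-1, (3|11)=+1; sign (−1)^0·-1^1·+1^0 = -1.
(a,b)_2: α=-4, β=-3; u≡7, v≡5 (mod 8); ε(u)ε(v)=1·0, αω(v)=-4·1, βω(u)=-3·0; sum ≡ 0  ⇒  +1.
(a,b)_∞: sgn(-1785)=−, sgn(5610)=+, so +1.
(a,b)_5: α=1, u≡2; β=3, v≡3 (mod 5); (2|5)=-1, (3|5)=-1; sign (−1)^0·-1^3·-1^1 = +1.
(a,b)_13: α=0, u≡1; β=-2, v≡2 (mod 13); (1|13)=+1, (2|13)=-1; sign (−1)^0·+1^-2·-1^0 = +1.
(a,b)_7: α=1, u≡1; β=4, v≡6 (mod 7); (1|7)=+1, (6|7)=-1; sign (−1)^0·+1^4·-1^1 = -1.
(a,b)_23: α=2, u≡2; β=2, v≡14 (mod 23); (2|23)=+1, (14|23)=-1; sign (−1)^0·+1^2·-1^2 = +1.
(a,b)_17: α=1, u≡6; β=1, v≡3 (mod 17); (6|17)=-1, (3|17)=-1; sign (−1)^0·-1^1·-1^1 = +1.
(a,b)_3: α=1, u≡2; β=3, v≡1 (mod 3); (2|3)=-1, (1|3)=+1; sign (−1)^1·-1^3·+1^1 = +1.
Ram(-1785, 5610) = {7, 11}; no ℚ_7-point on the conic.

[7, 11]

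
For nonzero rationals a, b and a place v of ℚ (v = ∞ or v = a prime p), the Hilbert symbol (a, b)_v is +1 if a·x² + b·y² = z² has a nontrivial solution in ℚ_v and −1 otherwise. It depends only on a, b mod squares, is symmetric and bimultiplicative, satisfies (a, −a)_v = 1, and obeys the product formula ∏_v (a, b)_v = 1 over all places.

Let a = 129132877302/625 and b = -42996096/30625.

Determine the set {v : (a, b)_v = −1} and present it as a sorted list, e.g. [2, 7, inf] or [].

[11, 29]

Mod squares: a ≡ 140998, b ≡ -8294. Check v ∈ {∞, 2, 3, 5, 7, 11, 13, 17, 29}.
v=17: a=17^1·(≡4), b=17^0·(≡4) mod 17; (4|17)=+1, (4|17)=+1; (−1)^{1·0·8}·(+1)^0·(+1)^1 = +1.
v=7: a=7^0·(≡1), b=7^-2·(≡2) mod 7; (1|7)=+1, (2|7)=+1; (−1)^{0·-2·3}·(+1)^-2·(+1)^0 = +1.
v=5: a=5^-4·(≡2), b=5^-4·(≡1) mod 5; (2|5)=-1, (1|5)=+1; (−1)^{-4·-4·2}·(-1)^-4·(+1)^-4 = +1.
v=∞: 140998 > 0 and -8294 < 0  ⇒  (a,b)_∞ = +1.
v=3: a=3^2·(≡1), b=3^4·(≡1) mod 3; (1|3)=+1, (1|3)=+1; (−1)^{2·4·1}·(+1)^4·(+1)^2 = +1.
v=11: a=11^3·(≡4), b=11^1·(≡4) mod 11; (4|11)=+1, (4|11)=+1; (−1)^{3·1·5}·(+1)^1·(+1)^3 = -1.
v=29: a=29^3·(≡19), b=29^1·(≡1) mod 29; (19|29)=-1, (1|29)=+1; (−1)^{3·1·14}·(-1)^1·(+1)^3 = -1.
v=13: a=13^1·(≡9), b=13^1·(≡12) mod 13; (9|13)=+1, (12|13)=+1; (−1)^{1·1·6}·(+1)^1·(+1)^1 = +1.
v=2: v_2(a)=1, v_2(b)=7; units ≡ 3, 5 (mod 8); ε·ε+αω+βω = 1·0+1·1+7·1 ≡ 0  ⇒  (a,b)_2 = +1.
(140998, -8294 / ℚ) ramifies at {11, 29}: a division algebra.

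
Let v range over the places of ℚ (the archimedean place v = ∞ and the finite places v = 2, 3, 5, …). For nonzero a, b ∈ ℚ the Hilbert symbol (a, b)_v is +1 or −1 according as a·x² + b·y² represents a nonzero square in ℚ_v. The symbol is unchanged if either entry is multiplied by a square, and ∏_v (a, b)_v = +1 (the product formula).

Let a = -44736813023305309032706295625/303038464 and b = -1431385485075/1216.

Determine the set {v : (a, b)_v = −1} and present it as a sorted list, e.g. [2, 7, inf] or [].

[2, inf]

Mod squares: a ≡ -3857, b ≡ -4663113. Check v ∈ {∞, 2, 3, 5, 7, 13, 17, 19, 23, 29, 31}.
v=3: a=3^8·(≡1), b=3^3·(≡1) mod 3; (1|3)=+1, (1|3)=+1; (−1)^{8·3·1}·(+1)^3·(+1)^8 = +1.
v=31: a=31^2·(≡9), b=31^1·(≡20) mod 31; (9|31)=+1, (20|31)=+1; (−1)^{2·1·15}·(+1)^1·(+1)^2 = +1.
v=7: a=7^7·(≡2), b=7^3·(≡3) mod 7; (2|7)=+1, (3|7)=-1; (−1)^{7·3·3}·(+1)^3·(-1)^7 = +1.
v=19: a=19^1·(≡6), b=19^-1·(≡14) mod 19; (6|19)=+1, (14|19)=-1; (−1)^{1·-1·9}·(+1)^-1·(-1)^1 = +1.
v=∞: -3857 < 0 and -4663113 < 0  ⇒  (a,b)_∞ = -1.
v=2: v_2(a)=-20, v_2(b)=-6; units ≡ 7, 7 (mod 8); ε·ε+αω+βω = 1·1+-20·0+-6·0 ≡ 1  ⇒  (a,b)_2 = -1.
v=13: a=13^2·(≡10), b=13^1·(≡11) mod 13; (10|13)=+1, (11|13)=-1; (−1)^{2·1·6}·(+1)^1·(-1)^2 = +1.
v=17: a=17^-2·(≡16), b=17^0·(≡4) mod 17; (16|17)=+1, (4|17)=+1; (−1)^{-2·0·8}·(+1)^0·(+1)^-2 = +1.
v=29: a=29^1·(≡10), b=29^1·(≡14) mod 29; (10|29)=-1, (14|29)=-1; (−1)^{1·1·14}·(-1)^1·(-1)^1 = +1.
v=5: a=5^4·(≡3), b=5^2·(≡2) mod 5; (3|5)=-1, (2|5)=-1; (−1)^{4·2·2}·(-1)^2·(-1)^4 = +1.
v=23: a=23^6·(≡11), b=23^2·(≡7) mod 23; (11|23)=-1, (7|23)=-1; (−1)^{6·2·11}·(-1)^2·(-1)^6 = +1.
|Ram(-3857, -4663113)| = 2, even; anisotropic at {2, ∞}.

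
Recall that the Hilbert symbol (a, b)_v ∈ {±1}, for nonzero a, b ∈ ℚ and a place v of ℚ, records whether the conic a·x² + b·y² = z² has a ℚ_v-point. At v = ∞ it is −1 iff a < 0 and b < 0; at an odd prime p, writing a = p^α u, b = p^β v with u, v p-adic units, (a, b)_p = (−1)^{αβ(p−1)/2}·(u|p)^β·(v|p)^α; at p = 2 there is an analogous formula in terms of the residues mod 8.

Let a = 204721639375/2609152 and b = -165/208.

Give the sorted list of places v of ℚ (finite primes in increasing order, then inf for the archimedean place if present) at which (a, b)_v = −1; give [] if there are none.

[2, 13, 17, 19]

(a, b) ≡ (121771, -2145) mod (ℚ^×)²; places V = {2, 3, 5, 7, 11, 13, 17, 19, 29, ∞}.
(a,b)_∞: sgn(121771)=+, sgn(-2145)=−, so +1.
(a,b)_13: α=-1, u≡11; β=-1, v≡10 (mod 13); (11|13)=-1, (10|13)=+1; sign (−1)^0·-1^-1·+1^-1 = -1.
(a,b)_11: α=2, u≡9; β=1, v≡4 (mod 11); (9|11)=+1, (4|11)=+1; sign (−1)^0·+1^1·+1^2 = +1.
(a,b)_17: α=3, u≡7; β=0, v≡14 (mod 17); (7|17)=-1, (14|17)=-1; sign (−1)^0·-1^0·-1^3 = -1.
(a,b)_29: α=1, u≡25; β=0, v≡25 (mod 29); (25|29)=+1, (25|29)=+1; sign (−1)^0·+1^0·+1^1 = +1.
(a,b)_2: α=-12, β=-4; u≡3, v≡7 (mod 8); ε(u)ε(v)=1·1, αω(v)=-12·0, βω(u)=-4·1; sum ≡ 1  ⇒  -1.
(a,b)_3: α=0, u≡1; β=1, v≡2 (mod 3); (1|3)=+1, (2|3)=-1; sign (−1)^0·+1^1·-1^0 = +1.
(a,b)_5: α=4, u≡4; β=1, v≡4 (mod 5); (4|5)=+1, (4|5)=+1; sign (−1)^0·+1^1·+1^4 = +1.
(a,b)_19: α=1, u≡5; β=0, v≡13 (mod 19); (5|19)=+1, (13|19)=-1; sign (−1)^0·+1^0·-1^1 = -1.
(a,b)_7: α=-2, u≡6; β=0, v≡2 (mod 7); (6|7)=-1, (2|7)=+1; sign (−1)^0·-1^0·+1^-2 = +1.
(121771, -2145 / ℚ) ramifies at {2, 13, 17, 19}: a division algebra.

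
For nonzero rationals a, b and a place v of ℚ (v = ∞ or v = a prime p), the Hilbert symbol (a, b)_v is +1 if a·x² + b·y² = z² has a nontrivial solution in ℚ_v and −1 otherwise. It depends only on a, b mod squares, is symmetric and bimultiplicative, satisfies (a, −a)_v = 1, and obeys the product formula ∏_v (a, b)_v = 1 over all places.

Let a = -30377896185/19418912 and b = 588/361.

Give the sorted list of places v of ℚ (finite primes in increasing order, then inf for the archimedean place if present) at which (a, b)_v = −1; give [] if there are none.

(a, b) ≡ (-149730, 3) mod (ℚ^×)²; places V = {2, 3, 5, 7, 13, 19, 23, 31, 41, ∞}.
(a,b)_41: α=-2, u≡9; β=0, v≡29 (mod 41); (9|41)=+1, (29|41)=-1; sign (−1)^0·+1^0·-1^-2 = +1.
(a,b)_∞: sgn(-149730)=−, sgn(3)=+, so +1.
(a,b)_5: α=1, u≡4; β=0, v≡3 (mod 5); (4|5)=+1, (3|5)=-1; sign (−1)^0·+1^0·-1^1 = -1.
(a,b)_19: α=-2, u≡17; β=-2, v≡18 (mod 19); (17|19)=+1, (18|19)=-1; sign (−1)^0·+1^-2·-1^-2 = +1.
(a,b)_23: α=1, u≡20; β=0, v≡8 (mod 23); (20|23)=-1, (8|23)=+1; sign (−1)^0·-1^0·+1^1 = +1.
(a,b)_13: α=2, u≡3; β=0, v≡12 (mod 13); (3|13)=+1, (12|13)=+1; sign (−1)^0·+1^0·+1^2 = +1.
(a,b)_3: α=1, u≡1; β=1, v≡1 (mod 3); (1|3)=+1, (1|3)=+1; sign (−1)^1·+1^1·+1^1 = -1.
(a,b)_7: α=5, u≡4; β=2, v≡3 (mod 7); (4|7)=+1, (3|7)=-1; sign (−1)^0·+1^2·-1^5 = -1.
(a,b)_31: α=1, u≡29; β=0, v≡17 (mod 31); (29|31)=-1, (17|31)=-1; sign (−1)^0·-1^0·-1^1 = -1.
(a,b)_2: α=-5, β=2; u≡7, v≡3 (mod 8); ε(u)ε(v)=1·1, αω(v)=-5·1, βω(u)=2·0; sum ≡ 0  ⇒  +1.
Ram(-149730, 3) = {3, 5, 7, 31}; no ℚ_3-point on the conic.

[3, 5, 7, 31]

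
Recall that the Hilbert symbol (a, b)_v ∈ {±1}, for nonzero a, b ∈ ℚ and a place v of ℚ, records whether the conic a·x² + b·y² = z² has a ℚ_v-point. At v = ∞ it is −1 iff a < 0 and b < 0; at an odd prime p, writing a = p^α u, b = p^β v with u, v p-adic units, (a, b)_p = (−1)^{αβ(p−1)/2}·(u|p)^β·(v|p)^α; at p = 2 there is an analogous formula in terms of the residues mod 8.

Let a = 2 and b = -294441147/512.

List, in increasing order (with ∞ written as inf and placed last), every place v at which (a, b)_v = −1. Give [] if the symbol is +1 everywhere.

[2, 11, 13, 29]

(a, b) ≡ (2, -1335334) mod (ℚ^×)²; places V = {2, 3, 7, 11, 13, 23, 29, ∞}.
(a,b)_∞: sgn(2)=+, sgn(-1335334)=−, so +1.
(a,b)_11: α=0, u≡2; β=1, v≡2 (mod 11); (2|11)=-1, (2|11)=-1; sign (−1)^0·-1^1·-1^0 = -1.
(a,b)_7: α=0, u≡2; β=3, v≡2 (mod 7); (2|7)=+1, (2|7)=+1; sign (−1)^0·+1^3·+1^0 = +1.
(a,b)_2: α=1, β=-9; u≡1, v≡5 (mod 8); ε(u)ε(v)=0·0, αω(v)=1·1, βω(u)=-9·0; sum ≡ 1  ⇒  -1.
(a,b)_29: α=0, u≡2; β=1, v≡4 (mod 29); (2|29)=-1, (4|29)=+1; sign (−1)^0·-1^1·+1^0 = -1.
(a,b)_3: α=0, u≡2; β=2, v≡2 (mod 3); (2|3)=-1, (2|3)=-1; sign (−1)^0·-1^2·-1^0 = +1.
(a,b)_13: α=0, u≡2; β=1, v≡7 (mod 13); (2|13)=-1, (7|13)=-1; sign (−1)^0·-1^1·-1^0 = -1.
(a,b)_23: α=0, u≡2; β=1, v≡21 (mod 23); (2|23)=+1, (21|23)=-1; sign (−1)^0·+1^1·-1^0 = +1.
(2, -1335334 / ℚ) ramifies at {2, 11, 13, 29}: a division algebra.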